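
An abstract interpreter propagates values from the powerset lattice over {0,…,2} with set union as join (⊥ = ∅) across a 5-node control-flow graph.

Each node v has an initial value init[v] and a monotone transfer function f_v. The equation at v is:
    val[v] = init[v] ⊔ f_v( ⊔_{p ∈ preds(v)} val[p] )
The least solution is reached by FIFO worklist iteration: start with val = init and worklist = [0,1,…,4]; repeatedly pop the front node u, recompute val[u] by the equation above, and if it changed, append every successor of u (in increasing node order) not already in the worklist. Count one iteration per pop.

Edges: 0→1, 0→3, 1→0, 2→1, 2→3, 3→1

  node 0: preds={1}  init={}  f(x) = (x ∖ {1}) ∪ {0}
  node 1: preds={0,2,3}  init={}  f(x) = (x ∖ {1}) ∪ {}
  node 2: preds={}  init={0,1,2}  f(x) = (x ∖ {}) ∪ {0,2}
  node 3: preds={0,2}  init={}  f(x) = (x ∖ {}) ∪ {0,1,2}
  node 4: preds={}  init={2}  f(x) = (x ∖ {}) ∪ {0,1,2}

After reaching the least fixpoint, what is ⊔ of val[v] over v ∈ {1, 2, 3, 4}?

Iteration log — 8 steps:
  step 1. node 0  ⊔preds={}  new={0}  old={}  +wl: 
  step 2. node 1  ⊔preds={0,1,2}  new={0,2}  old={}  +wl: 0
  step 3. node 2  ⊔preds={}  new={0,1,2}  stable
  step 4. node 3  ⊔preds={0,1,2}  new={0,1,2}  old={}  +wl: 1
  step 5. node 4  ⊔preds={}  new={0,1,2}  old={2}  +wl: 
  step 6. node 0  ⊔preds={0,2}  new={0,2}  old={0}  +wl: 3
  step 7. node 1  ⊔preds={0,1,2}  new={0,2}  stable
  step 8. node 3  ⊔preds={0,1,2}  new={0,1,2}  stable

Least fixpoint reached:
  node 0: {0,2}
  node 1: {0,2}
  node 2: {0,1,2}
  node 3: {0,1,2}
  node 4: {0,1,2}

{0,1,2}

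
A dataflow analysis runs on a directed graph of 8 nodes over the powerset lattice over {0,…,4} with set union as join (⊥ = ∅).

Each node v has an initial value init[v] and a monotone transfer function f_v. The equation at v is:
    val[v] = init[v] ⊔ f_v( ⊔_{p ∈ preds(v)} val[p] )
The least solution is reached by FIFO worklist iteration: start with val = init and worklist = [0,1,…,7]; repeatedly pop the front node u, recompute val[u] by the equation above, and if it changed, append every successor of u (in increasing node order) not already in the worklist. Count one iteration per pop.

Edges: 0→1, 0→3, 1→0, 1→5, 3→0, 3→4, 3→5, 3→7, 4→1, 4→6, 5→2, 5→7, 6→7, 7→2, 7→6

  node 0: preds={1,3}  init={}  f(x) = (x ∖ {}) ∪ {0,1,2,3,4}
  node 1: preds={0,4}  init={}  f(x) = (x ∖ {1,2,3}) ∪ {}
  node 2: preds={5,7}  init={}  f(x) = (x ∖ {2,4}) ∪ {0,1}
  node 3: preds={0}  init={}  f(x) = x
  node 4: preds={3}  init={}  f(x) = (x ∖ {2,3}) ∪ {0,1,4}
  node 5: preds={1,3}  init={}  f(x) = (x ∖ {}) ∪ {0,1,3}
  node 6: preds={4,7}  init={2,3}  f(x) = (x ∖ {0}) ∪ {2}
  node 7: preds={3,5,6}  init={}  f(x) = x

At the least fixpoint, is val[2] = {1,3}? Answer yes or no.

no

Worklist (12 pops):
  #1 pop 0: in={} → {0,1,2,3,4} (was {}); enqueue []
  #2 pop 1: in={0,1,2,3,4} → {0,4} (was {}); enqueue [0]
  #3 pop 2: in={} → {0,1} (was {}); enqueue []
  #4 pop 3: in={0,1,2,3,4} → {0,1,2,3,4} (was {}); enqueue []
  #5 pop 4: in={0,1,2,3,4} → {0,1,4} (was {}); enqueue [1]
  #6 pop 5: in={0,1,2,3,4} → {0,1,2,3,4} (was {}); enqueue [2]
  #7 pop 6: in={0,1,4} → {1,2,3,4} (was {2,3}); enqueue []
  #8 pop 7: in={0,1,2,3,4} → {0,1,2,3,4} (was {}); enqueue [6]
  #9 pop 0: in={0,1,2,3,4} → {0,1,2,3,4} (no change)
  #10 pop 1: in={0,1,2,3,4} → {0,4} (no change)
  #11 pop 2: in={0,1,2,3,4} → {0,1,3} (was {0,1}); enqueue []
  #12 pop 6: in={0,1,2,3,4} → {1,2,3,4} (no change)

Fixpoint:
  val[0] = {0,1,2,3,4}
  val[1] = {0,4}
  val[2] = {0,1,3}
  val[3] = {0,1,2,3,4}
  val[4] = {0,1,4}
  val[5] = {0,1,2,3,4}
  val[6] = {1,2,3,4}
  val[7] = {0,1,2,3,4}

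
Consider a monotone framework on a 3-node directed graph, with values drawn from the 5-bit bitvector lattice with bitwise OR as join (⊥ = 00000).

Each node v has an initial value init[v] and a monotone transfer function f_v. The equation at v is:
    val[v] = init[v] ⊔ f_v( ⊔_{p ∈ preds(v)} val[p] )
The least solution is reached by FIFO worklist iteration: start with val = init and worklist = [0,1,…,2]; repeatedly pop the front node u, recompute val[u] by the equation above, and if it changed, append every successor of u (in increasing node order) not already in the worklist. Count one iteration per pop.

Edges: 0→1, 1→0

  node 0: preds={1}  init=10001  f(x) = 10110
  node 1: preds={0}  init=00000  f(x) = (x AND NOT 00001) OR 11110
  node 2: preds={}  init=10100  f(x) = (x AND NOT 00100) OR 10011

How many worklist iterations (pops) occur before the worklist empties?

Trace (4 dequeues):
  [1] u=0 | in 00000 | out 10111 | prev 10001 | push {}
  [2] u=1 | in 10111 | out 11110 | prev 00000 | push {0}
  [3] u=2 | in 00000 | out 10111 | prev 10100 | push {}
  [4] u=0 | in 11110 | out 10111 | ==

Converged values:
  [0] 10111
  [1] 11110
  [2] 10111

4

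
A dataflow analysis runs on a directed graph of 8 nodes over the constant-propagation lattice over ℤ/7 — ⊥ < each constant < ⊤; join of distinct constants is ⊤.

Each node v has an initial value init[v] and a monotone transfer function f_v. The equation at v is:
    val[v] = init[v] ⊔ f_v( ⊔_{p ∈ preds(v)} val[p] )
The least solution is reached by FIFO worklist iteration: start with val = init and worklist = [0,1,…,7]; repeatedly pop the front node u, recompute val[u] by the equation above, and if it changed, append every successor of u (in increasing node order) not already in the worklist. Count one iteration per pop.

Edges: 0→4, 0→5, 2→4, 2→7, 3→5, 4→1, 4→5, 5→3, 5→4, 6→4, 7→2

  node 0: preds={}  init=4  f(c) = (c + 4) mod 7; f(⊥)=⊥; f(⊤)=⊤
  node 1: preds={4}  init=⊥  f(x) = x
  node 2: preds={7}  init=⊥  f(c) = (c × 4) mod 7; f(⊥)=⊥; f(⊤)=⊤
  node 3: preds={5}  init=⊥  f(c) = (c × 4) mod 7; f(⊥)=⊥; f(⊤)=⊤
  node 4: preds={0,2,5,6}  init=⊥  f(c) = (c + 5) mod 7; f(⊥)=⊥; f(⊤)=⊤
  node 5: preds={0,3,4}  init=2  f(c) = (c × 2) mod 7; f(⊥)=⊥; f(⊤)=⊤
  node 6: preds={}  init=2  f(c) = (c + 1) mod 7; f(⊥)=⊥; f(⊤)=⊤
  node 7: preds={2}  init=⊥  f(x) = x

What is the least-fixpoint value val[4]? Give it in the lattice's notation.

⊤

Worklist (12 pops):
  #1 pop 0: in=⊥ → 4 (no change)
  #2 pop 1: in=⊥ → ⊥ (no change)
  #3 pop 2: in=⊥ → ⊥ (no change)
  #4 pop 3: in=2 → 1 (was ⊥); enqueue []
  #5 pop 4: in=⊤ → ⊤ (was ⊥); enqueue [1]
  #6 pop 5: in=⊤ → ⊤ (was 2); enqueue [3,4]
  #7 pop 6: in=⊥ → 2 (no change)
  #8 pop 7: in=⊥ → ⊥ (no change)
  #9 pop 1: in=⊤ → ⊤ (was ⊥); enqueue []
  #10 pop 3: in=⊤ → ⊤ (was 1); enqueue [5]
  #11 pop 4: in=⊤ → ⊤ (no change)
  #12 pop 5: in=⊤ → ⊤ (no change)

Fixpoint:
  val[0] = 4
  val[1] = ⊤
  val[2] = ⊥
  val[3] = ⊤
  val[4] = ⊤
  val[5] = ⊤
  val[6] = 2
  val[7] = ⊥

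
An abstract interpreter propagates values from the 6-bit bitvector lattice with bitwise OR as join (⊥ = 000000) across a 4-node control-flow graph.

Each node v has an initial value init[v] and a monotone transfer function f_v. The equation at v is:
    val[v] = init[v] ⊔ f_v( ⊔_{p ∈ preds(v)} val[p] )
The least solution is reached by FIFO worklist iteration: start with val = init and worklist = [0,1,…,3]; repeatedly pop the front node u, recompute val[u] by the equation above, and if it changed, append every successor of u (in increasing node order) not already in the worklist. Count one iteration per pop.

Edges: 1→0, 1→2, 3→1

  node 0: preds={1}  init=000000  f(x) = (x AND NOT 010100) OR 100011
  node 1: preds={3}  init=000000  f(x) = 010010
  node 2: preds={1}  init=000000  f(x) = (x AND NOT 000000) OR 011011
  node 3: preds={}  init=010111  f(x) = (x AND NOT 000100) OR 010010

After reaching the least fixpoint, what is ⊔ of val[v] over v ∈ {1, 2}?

Trace (5 dequeues):
  [1] u=0 | in 000000 | out 100011 | prev 000000 | push {}
  [2] u=1 | in 010111 | out 010010 | prev 000000 | push {0}
  [3] u=2 | in 010010 | out 011011 | prev 000000 | push {}
  [4] u=3 | in 000000 | out 010111 | ==
  [5] u=0 | in 010010 | out 100011 | ==

Converged values:
  [0] 100011
  [1] 010010
  [2] 011011
  [3] 010111

011011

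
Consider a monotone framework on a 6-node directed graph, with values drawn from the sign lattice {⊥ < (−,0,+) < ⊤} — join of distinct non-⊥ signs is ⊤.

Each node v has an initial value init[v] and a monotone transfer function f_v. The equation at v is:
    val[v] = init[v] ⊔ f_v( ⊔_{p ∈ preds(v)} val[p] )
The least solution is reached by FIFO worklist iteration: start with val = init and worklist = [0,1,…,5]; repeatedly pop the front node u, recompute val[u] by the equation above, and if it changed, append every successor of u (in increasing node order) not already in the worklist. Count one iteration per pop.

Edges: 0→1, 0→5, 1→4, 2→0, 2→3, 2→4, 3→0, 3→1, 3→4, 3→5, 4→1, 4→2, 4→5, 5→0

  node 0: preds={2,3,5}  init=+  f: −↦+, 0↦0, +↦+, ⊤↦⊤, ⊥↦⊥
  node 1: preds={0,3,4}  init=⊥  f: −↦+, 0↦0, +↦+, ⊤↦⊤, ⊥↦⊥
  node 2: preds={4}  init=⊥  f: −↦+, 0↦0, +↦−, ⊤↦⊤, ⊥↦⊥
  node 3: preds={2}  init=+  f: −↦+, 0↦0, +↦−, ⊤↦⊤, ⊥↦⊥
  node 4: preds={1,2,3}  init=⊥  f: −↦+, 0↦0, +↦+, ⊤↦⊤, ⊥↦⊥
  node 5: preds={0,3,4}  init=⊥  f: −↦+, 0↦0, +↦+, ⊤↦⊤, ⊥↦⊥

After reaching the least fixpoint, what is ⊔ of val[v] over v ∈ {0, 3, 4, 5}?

⊤

Worklist (21 pops):
  #1 pop 0: in=+ → + (no change)
  #2 pop 1: in=+ → + (was ⊥); enqueue []
  #3 pop 2: in=⊥ → ⊥ (no change)
  #4 pop 3: in=⊥ → + (no change)
  #5 pop 4: in=+ → + (was ⊥); enqueue [1,2]
  #6 pop 5: in=+ → + (was ⊥); enqueue [0]
  #7 pop 1: in=+ → + (no change)
  #8 pop 2: in=+ → − (was ⊥); enqueue [3,4]
  #9 pop 0: in=⊤ → ⊤ (was +); enqueue [1,5]
  #10 pop 3: in=− → + (no change)
  #11 pop 4: in=⊤ → ⊤ (was +); enqueue [2]
  #12 pop 1: in=⊤ → ⊤ (was +); enqueue [4]
  #13 pop 5: in=⊤ → ⊤ (was +); enqueue [0]
  #14 pop 2: in=⊤ → ⊤ (was −); enqueue [3]
  #15 pop 4: in=⊤ → ⊤ (no change)
  #16 pop 0: in=⊤ → ⊤ (no change)
  #17 pop 3: in=⊤ → ⊤ (was +); enqueue [0,1,4,5]
  #18 pop 0: in=⊤ → ⊤ (no change)
  #19 pop 1: in=⊤ → ⊤ (no change)
  #20 pop 4: in=⊤ → ⊤ (no change)
  #21 pop 5: in=⊤ → ⊤ (no change)

Fixpoint:
  val[0] = ⊤
  val[1] = ⊤
  val[2] = ⊤
  val[3] = ⊤
  val[4] = ⊤
  val[5] = ⊤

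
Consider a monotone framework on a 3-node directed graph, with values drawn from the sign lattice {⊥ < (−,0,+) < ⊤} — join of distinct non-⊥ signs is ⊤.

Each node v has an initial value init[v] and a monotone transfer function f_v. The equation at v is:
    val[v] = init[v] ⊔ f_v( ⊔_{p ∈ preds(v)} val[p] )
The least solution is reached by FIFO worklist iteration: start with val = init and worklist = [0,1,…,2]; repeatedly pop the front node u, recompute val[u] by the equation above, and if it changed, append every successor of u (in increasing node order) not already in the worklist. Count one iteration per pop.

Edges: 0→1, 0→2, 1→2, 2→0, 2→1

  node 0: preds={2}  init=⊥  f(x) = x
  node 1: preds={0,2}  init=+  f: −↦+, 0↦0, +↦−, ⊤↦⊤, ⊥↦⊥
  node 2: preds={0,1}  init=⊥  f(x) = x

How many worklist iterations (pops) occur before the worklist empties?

Trace (9 dequeues):
  [1] u=0 | in ⊥ | out ⊥ | ==
  [2] u=1 | in ⊥ | out + | ==
  [3] u=2 | in + | out + | prev ⊥ | push {0,1}
  [4] u=0 | in + | out + | prev ⊥ | push {2}
  [5] u=1 | in + | out ⊤ | prev + | push {}
  [6] u=2 | in ⊤ | out ⊤ | prev + | push {0,1}
  [7] u=0 | in ⊤ | out ⊤ | prev + | push {2}
  [8] u=1 | in ⊤ | out ⊤ | ==
  [9] u=2 | in ⊤ | out ⊤ | ==

Converged values:
  [0] ⊤
  [1] ⊤
  [2] ⊤

9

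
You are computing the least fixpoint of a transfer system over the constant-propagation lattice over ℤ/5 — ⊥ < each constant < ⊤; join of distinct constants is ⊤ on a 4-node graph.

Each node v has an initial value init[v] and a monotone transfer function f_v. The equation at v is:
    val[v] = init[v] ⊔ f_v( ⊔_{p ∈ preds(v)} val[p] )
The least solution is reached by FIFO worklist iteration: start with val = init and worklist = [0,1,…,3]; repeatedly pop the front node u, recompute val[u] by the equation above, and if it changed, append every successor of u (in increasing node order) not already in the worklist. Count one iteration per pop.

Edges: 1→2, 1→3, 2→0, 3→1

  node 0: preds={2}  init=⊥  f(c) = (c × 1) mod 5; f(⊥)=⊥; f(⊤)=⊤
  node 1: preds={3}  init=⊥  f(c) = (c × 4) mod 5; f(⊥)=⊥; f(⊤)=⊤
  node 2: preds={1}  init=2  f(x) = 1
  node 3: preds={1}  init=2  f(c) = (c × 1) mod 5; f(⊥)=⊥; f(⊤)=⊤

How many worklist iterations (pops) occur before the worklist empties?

8

Trace (8 dequeues):
  [1] u=0 | in 2 | out 2 | prev ⊥ | push {}
  [2] u=1 | in 2 | out 3 | prev ⊥ | push {}
  [3] u=2 | in 3 | out ⊤ | prev 2 | push {0}
  [4] u=3 | in 3 | out ⊤ | prev 2 | push {1}
  [5] u=0 | in ⊤ | out ⊤ | prev 2 | push {}
  [6] u=1 | in ⊤ | out ⊤ | prev 3 | push {2,3}
  [7] u=2 | in ⊤ | out ⊤ | ==
  [8] u=3 | in ⊤ | out ⊤ | ==

Converged values:
  [0] ⊤
  [1] ⊤
  [2] ⊤
  [3] ⊤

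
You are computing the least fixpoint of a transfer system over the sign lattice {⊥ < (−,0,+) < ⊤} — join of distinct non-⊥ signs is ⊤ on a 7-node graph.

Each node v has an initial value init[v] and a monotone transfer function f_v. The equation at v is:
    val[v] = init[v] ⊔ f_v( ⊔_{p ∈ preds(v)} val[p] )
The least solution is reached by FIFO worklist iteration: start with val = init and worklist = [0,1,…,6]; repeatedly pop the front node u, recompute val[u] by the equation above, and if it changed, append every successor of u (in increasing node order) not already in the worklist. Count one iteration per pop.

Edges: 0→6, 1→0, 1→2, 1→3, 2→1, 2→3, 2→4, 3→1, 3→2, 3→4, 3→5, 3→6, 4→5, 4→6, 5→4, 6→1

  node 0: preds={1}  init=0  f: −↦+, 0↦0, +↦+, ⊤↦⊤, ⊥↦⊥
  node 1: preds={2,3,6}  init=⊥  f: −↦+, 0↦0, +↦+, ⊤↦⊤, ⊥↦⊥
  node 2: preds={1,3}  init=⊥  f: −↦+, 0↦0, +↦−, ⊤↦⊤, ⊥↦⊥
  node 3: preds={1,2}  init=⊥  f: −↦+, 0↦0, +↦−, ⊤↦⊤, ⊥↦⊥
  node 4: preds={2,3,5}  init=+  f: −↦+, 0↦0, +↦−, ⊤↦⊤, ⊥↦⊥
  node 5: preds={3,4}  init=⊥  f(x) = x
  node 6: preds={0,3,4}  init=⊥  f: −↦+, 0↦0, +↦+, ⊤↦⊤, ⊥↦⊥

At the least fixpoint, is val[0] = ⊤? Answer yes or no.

Trace (19 dequeues):
  [1] u=0 | in ⊥ | out 0 | ==
  [2] u=1 | in ⊥ | out ⊥ | ==
  [3] u=2 | in ⊥ | out ⊥ | ==
  [4] u=3 | in ⊥ | out ⊥ | ==
  [5] u=4 | in ⊥ | out + | ==
  [6] u=5 | in + | out + | prev ⊥ | push {4}
  [7] u=6 | in ⊤ | out ⊤ | prev ⊥ | push {1}
  [8] u=4 | in + | out ⊤ | prev + | push {5,6}
  [9] u=1 | in ⊤ | out ⊤ | prev ⊥ | push {0,2,3}
  [10] u=5 | in ⊤ | out ⊤ | prev + | push {4}
  [11] u=6 | in ⊤ | out ⊤ | ==
  [12] u=0 | in ⊤ | out ⊤ | prev 0 | push {6}
  [13] u=2 | in ⊤ | out ⊤ | prev ⊥ | push {1}
  [14] u=3 | in ⊤ | out ⊤ | prev ⊥ | push {2,5}
  [15] u=4 | in ⊤ | out ⊤ | ==
  [16] u=6 | in ⊤ | out ⊤ | ==
  [17] u=1 | in ⊤ | out ⊤ | ==
  [18] u=2 | in ⊤ | out ⊤ | ==
  [19] u=5 | in ⊤ | out ⊤ | ==

Converged values:
  [0] ⊤
  [1] ⊤
  [2] ⊤
  [3] ⊤
  [4] ⊤
  [5] ⊤
  [6] ⊤

yes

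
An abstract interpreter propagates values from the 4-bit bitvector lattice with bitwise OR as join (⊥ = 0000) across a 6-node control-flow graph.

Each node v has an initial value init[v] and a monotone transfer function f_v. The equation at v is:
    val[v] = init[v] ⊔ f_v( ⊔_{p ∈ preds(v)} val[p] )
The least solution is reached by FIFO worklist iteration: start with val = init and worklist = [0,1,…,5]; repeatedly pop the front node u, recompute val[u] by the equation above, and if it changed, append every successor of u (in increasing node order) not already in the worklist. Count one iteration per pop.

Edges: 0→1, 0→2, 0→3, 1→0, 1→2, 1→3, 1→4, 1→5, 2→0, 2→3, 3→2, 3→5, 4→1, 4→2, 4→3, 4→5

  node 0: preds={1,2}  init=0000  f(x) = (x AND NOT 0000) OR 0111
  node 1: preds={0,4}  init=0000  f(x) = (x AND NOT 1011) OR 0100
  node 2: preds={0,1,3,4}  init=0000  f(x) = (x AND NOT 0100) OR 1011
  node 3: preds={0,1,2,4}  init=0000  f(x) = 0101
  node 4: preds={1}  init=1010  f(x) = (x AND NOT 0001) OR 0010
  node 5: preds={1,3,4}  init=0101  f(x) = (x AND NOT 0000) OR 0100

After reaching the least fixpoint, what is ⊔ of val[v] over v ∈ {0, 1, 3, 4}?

Iteration log — 10 steps:
  step 1. node 0  ⊔preds=0000  new=0111  old=0000  +wl: 
  step 2. node 1  ⊔preds=1111  new=0100  old=0000  +wl: 0
  step 3. node 2  ⊔preds=1111  new=1011  old=0000  +wl: 
  step 4. node 3  ⊔preds=1111  new=0101  old=0000  +wl: 2
  step 5. node 4  ⊔preds=0100  new=1110  old=1010  +wl: 1,3
  step 6. node 5  ⊔preds=1111  new=1111  old=0101  +wl: 
  step 7. node 0  ⊔preds=1111  new=1111  old=0111  +wl: 
  step 8. node 2  ⊔preds=1111  new=1011  stable
  step 9. node 1  ⊔preds=1111  new=0100  stable
  step 10. node 3  ⊔preds=1111  new=0101  stable

Least fixpoint reached:
  node 0: 1111
  node 1: 0100
  node 2: 1011
  node 3: 0101
  node 4: 1110
  node 5: 1111

1111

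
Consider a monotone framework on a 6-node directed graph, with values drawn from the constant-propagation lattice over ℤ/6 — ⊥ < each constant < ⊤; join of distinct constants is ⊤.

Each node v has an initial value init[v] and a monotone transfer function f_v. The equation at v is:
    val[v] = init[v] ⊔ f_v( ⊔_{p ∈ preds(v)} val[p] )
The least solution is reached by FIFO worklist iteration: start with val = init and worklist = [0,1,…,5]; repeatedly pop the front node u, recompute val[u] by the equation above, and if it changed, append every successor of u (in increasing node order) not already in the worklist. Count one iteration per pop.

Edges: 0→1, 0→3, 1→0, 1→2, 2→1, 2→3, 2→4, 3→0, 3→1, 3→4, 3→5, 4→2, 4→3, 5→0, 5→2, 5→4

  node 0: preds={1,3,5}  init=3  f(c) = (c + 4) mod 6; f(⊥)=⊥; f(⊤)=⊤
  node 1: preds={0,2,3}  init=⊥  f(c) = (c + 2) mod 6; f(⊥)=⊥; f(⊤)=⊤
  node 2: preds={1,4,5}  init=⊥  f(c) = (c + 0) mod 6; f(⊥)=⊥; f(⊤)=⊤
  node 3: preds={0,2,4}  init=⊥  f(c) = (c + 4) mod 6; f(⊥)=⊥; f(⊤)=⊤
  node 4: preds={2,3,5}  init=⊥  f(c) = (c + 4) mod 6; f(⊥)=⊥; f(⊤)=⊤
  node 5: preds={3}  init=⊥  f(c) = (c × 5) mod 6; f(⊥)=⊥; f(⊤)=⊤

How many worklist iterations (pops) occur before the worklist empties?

Worklist (13 pops):
  #1 pop 0: in=⊥ → 3 (no change)
  #2 pop 1: in=3 → 5 (was ⊥); enqueue [0]
  #3 pop 2: in=5 → 5 (was ⊥); enqueue [1]
  #4 pop 3: in=⊤ → ⊤ (was ⊥); enqueue []
  #5 pop 4: in=⊤ → ⊤ (was ⊥); enqueue [2,3]
  #6 pop 5: in=⊤ → ⊤ (was ⊥); enqueue [4]
  #7 pop 0: in=⊤ → ⊤ (was 3); enqueue []
  #8 pop 1: in=⊤ → ⊤ (was 5); enqueue [0]
  #9 pop 2: in=⊤ → ⊤ (was 5); enqueue [1]
  #10 pop 3: in=⊤ → ⊤ (no change)
  #11 pop 4: in=⊤ → ⊤ (no change)
  #12 pop 0: in=⊤ → ⊤ (no change)
  #13 pop 1: in=⊤ → ⊤ (no change)

Fixpoint:
  val[0] = ⊤
  val[1] = ⊤
  val[2] = ⊤
  val[3] = ⊤
  val[4] = ⊤
  val[5] = ⊤

13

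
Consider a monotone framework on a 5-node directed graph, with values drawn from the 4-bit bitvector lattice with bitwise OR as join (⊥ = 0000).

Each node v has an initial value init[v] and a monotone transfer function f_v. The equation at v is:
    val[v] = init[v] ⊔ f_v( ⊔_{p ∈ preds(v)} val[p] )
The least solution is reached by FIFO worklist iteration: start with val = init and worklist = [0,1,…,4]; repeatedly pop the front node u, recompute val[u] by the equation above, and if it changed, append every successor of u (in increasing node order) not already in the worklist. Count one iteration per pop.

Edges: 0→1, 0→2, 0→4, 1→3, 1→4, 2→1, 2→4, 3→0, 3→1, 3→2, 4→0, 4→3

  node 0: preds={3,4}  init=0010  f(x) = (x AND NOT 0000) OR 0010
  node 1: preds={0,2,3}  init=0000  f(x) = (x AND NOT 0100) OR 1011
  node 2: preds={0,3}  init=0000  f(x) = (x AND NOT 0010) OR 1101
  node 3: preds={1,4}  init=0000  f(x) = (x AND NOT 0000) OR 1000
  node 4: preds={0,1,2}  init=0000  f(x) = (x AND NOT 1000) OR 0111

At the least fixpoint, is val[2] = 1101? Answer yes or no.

Trace (13 dequeues):
  [1] u=0 | in 0000 | out 0010 | ==
  [2] u=1 | in 0010 | out 1011 | prev 0000 | push {}
  [3] u=2 | in 0010 | out 1101 | prev 0000 | push {1}
  [4] u=3 | in 1011 | out 1011 | prev 0000 | push {0,2}
  [5] u=4 | in 1111 | out 0111 | prev 0000 | push {3}
  [6] u=1 | in 1111 | out 1011 | ==
  [7] u=0 | in 1111 | out 1111 | prev 0010 | push {1,4}
  [8] u=2 | in 1111 | out 1101 | ==
  [9] u=3 | in 1111 | out 1111 | prev 1011 | push {0,2}
  [10] u=1 | in 1111 | out 1011 | ==
  [11] u=4 | in 1111 | out 0111 | ==
  [12] u=0 | in 1111 | out 1111 | ==
  [13] u=2 | in 1111 | out 1101 | ==

Converged values:
  [0] 1111
  [1] 1011
  [2] 1101
  [3] 1111
  [4] 0111

yes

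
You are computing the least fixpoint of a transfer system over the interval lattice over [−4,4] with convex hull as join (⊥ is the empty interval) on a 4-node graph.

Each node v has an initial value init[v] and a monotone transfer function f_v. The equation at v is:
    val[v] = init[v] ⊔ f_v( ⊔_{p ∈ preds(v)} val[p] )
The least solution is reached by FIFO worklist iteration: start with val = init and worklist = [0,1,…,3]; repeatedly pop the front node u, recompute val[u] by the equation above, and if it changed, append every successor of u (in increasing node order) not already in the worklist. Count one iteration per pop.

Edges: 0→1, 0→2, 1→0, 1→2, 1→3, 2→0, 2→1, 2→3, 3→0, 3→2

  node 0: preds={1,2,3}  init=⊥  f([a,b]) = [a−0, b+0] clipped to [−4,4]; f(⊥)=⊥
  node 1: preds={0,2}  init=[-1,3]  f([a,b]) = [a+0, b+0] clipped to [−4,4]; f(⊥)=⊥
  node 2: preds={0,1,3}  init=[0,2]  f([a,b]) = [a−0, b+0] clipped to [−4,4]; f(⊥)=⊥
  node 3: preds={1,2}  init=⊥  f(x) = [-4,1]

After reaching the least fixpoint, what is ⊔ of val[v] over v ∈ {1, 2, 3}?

[-4,3]

Iteration log — 10 steps:
  step 1. node 0  ⊔preds=[-1,3]  new=[-1,3]  old=⊥  +wl: 
  step 2. node 1  ⊔preds=[-1,3]  new=[-1,3]  stable
  step 3. node 2  ⊔preds=[-1,3]  new=[-1,3]  old=[0,2]  +wl: 0,1
  step 4. node 3  ⊔preds=[-1,3]  new=[-4,1]  old=⊥  +wl: 2
  step 5. node 0  ⊔preds=[-4,3]  new=[-4,3]  old=[-1,3]  +wl: 
  step 6. node 1  ⊔preds=[-4,3]  new=[-4,3]  old=[-1,3]  +wl: 0,3
  step 7. node 2  ⊔preds=[-4,3]  new=[-4,3]  old=[-1,3]  +wl: 1
  step 8. node 0  ⊔preds=[-4,3]  new=[-4,3]  stable
  step 9. node 3  ⊔preds=[-4,3]  new=[-4,1]  stable
  step 10. node 1  ⊔preds=[-4,3]  new=[-4,3]  stable

Least fixpoint reached:
  node 0: [-4,3]
  node 1: [-4,3]
  node 2: [-4,3]
  node 3: [-4,1]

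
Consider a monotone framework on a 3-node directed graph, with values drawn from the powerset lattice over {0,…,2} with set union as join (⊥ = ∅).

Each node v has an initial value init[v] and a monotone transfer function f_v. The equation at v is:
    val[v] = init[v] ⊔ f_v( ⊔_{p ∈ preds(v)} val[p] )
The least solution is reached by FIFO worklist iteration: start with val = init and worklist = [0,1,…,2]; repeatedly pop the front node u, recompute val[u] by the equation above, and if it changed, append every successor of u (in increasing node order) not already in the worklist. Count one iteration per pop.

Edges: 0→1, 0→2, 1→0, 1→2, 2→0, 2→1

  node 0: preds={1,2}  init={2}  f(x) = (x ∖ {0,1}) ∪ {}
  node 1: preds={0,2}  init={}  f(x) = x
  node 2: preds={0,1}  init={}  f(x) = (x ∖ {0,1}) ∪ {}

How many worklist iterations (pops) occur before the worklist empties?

5

Iteration log — 5 steps:
  step 1. node 0  ⊔preds={}  new={2}  stable
  step 2. node 1  ⊔preds={2}  new={2}  old={}  +wl: 0
  step 3. node 2  ⊔preds={2}  new={2}  old={}  +wl: 1
  step 4. node 0  ⊔preds={2}  new={2}  stable
  step 5. node 1  ⊔preds={2}  new={2}  stable

Least fixpoint reached:
  node 0: {2}
  node 1: {2}
  node 2: {2}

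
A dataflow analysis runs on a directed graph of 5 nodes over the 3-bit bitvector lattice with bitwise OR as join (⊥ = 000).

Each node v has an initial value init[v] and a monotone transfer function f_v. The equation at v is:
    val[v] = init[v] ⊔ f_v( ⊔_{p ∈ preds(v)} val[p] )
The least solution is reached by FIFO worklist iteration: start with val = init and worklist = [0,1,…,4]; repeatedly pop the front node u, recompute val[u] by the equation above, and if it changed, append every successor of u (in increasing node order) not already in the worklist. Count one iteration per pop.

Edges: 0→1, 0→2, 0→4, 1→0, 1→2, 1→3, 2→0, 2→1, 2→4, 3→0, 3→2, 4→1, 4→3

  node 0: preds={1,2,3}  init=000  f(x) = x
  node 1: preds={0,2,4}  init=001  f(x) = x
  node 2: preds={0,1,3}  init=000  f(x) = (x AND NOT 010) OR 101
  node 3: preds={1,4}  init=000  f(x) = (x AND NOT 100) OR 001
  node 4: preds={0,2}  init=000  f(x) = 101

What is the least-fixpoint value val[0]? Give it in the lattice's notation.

Trace (11 dequeues):
  [1] u=0 | in 001 | out 001 | prev 000 | push {}
  [2] u=1 | in 001 | out 001 | ==
  [3] u=2 | in 001 | out 101 | prev 000 | push {0,1}
  [4] u=3 | in 001 | out 001 | prev 000 | push {2}
  [5] u=4 | in 101 | out 101 | prev 000 | push {3}
  [6] u=0 | in 101 | out 101 | prev 001 | push {4}
  [7] u=1 | in 101 | out 101 | prev 001 | push {0}
  [8] u=2 | in 101 | out 101 | ==
  [9] u=3 | in 101 | out 001 | ==
  [10] u=4 | in 101 | out 101 | ==
  [11] u=0 | in 101 | out 101 | ==

Converged values:
  [0] 101
  [1] 101
  [2] 101
  [3] 001
  [4] 101

101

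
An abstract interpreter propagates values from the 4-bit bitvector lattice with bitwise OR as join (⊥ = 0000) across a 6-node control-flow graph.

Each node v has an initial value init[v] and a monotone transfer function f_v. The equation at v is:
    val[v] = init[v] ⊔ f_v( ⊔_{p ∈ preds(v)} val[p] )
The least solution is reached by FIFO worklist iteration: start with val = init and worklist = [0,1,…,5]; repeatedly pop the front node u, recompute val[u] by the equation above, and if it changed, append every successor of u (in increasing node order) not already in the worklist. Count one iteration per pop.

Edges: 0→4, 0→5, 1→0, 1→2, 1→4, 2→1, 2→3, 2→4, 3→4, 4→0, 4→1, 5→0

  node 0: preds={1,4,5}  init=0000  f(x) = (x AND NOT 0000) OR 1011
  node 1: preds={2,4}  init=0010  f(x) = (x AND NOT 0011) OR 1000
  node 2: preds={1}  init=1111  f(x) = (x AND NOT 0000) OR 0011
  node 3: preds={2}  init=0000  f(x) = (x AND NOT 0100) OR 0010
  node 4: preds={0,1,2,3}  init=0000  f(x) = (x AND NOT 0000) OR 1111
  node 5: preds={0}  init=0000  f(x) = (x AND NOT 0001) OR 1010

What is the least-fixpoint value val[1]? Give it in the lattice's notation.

Trace (11 dequeues):
  [1] u=0 | in 0010 | out 1011 | prev 0000 | push {}
  [2] u=1 | in 1111 | out 1110 | prev 0010 | push {0}
  [3] u=2 | in 1110 | out 1111 | ==
  [4] u=3 | in 1111 | out 1011 | prev 0000 | push {}
  [5] u=4 | in 1111 | out 1111 | prev 0000 | push {1}
  [6] u=5 | in 1011 | out 1010 | prev 0000 | push {}
  [7] u=0 | in 1111 | out 1111 | prev 1011 | push {4,5}
  [8] u=1 | in 1111 | out 1110 | ==
  [9] u=4 | in 1111 | out 1111 | ==
  [10] u=5 | in 1111 | out 1110 | prev 1010 | push {0}
  [11] u=0 | in 1111 | out 1111 | ==

Converged values:
  [0] 1111
  [1] 1110
  [2] 1111
  [3] 1011
  [4] 1111
  [5] 1110

1110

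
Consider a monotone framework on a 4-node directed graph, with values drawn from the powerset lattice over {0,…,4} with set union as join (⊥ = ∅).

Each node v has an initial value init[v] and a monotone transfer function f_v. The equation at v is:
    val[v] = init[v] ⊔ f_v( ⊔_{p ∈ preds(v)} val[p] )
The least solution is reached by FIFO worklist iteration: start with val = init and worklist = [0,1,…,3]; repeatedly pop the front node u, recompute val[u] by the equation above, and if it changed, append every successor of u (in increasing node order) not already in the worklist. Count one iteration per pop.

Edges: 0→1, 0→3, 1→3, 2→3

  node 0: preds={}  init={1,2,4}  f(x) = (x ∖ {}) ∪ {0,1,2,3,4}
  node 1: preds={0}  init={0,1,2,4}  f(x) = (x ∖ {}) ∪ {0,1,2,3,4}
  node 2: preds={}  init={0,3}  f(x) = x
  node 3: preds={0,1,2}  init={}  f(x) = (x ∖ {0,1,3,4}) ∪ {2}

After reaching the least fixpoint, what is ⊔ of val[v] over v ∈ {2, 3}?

Iteration log — 4 steps:
  step 1. node 0  ⊔preds={}  new={0,1,2,3,4}  old={1,2,4}  +wl: 
  step 2. node 1  ⊔preds={0,1,2,3,4}  new={0,1,2,3,4}  old={0,1,2,4}  +wl: 
  step 3. node 2  ⊔preds={}  new={0,3}  stable
  step 4. node 3  ⊔preds={0,1,2,3,4}  new={2}  old={}  +wl: 

Least fixpoint reached:
  node 0: {0,1,2,3,4}
  node 1: {0,1,2,3,4}
  node 2: {0,3}
  node 3: {2}

{0,2,3}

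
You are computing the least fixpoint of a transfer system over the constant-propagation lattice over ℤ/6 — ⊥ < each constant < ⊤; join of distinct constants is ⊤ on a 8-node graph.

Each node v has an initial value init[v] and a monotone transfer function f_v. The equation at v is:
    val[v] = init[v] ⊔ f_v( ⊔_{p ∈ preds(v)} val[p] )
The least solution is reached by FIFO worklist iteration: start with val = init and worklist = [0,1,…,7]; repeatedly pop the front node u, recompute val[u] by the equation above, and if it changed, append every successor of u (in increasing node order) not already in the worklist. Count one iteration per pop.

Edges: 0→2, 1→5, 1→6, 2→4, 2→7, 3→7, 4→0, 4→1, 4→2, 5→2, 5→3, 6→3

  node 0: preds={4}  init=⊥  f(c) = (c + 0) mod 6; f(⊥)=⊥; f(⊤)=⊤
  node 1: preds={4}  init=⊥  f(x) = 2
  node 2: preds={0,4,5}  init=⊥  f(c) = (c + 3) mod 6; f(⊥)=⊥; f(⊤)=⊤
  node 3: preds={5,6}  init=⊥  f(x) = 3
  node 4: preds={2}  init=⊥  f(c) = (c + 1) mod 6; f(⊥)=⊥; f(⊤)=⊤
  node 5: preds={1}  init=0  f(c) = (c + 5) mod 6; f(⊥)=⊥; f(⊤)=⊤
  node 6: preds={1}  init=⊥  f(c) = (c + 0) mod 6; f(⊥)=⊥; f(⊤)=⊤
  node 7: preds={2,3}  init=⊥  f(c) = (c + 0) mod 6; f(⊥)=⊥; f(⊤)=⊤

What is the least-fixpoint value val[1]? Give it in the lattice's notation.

2

Trace (17 dequeues):
  [1] u=0 | in ⊥ | out ⊥ | ==
  [2] u=1 | in ⊥ | out 2 | prev ⊥ | push {}
  [3] u=2 | in 0 | out 3 | prev ⊥ | push {}
  [4] u=3 | in 0 | out 3 | prev ⊥ | push {}
  [5] u=4 | in 3 | out 4 | prev ⊥ | push {0,1,2}
  [6] u=5 | in 2 | out ⊤ | prev 0 | push {3}
  [7] u=6 | in 2 | out 2 | prev ⊥ | push {}
  [8] u=7 | in 3 | out 3 | prev ⊥ | push {}
  [9] u=0 | in 4 | out 4 | prev ⊥ | push {}
  [10] u=1 | in 4 | out 2 | ==
  [11] u=2 | in ⊤ | out ⊤ | prev 3 | push {4,7}
  [12] u=3 | in ⊤ | out 3 | ==
  [13] u=4 | in ⊤ | out ⊤ | prev 4 | push {0,1,2}
  [14] u=7 | in ⊤ | out ⊤ | prev 3 | push {}
  [15] u=0 | in ⊤ | out ⊤ | prev 4 | push {}
  [16] u=1 | in ⊤ | out 2 | ==
  [17] u=2 | in ⊤ | out ⊤ | ==

Converged values:
  [0] ⊤
  [1] 2
  [2] ⊤
  [3] 3
  [4] ⊤
  [5] ⊤
  [6] 2
  [7] ⊤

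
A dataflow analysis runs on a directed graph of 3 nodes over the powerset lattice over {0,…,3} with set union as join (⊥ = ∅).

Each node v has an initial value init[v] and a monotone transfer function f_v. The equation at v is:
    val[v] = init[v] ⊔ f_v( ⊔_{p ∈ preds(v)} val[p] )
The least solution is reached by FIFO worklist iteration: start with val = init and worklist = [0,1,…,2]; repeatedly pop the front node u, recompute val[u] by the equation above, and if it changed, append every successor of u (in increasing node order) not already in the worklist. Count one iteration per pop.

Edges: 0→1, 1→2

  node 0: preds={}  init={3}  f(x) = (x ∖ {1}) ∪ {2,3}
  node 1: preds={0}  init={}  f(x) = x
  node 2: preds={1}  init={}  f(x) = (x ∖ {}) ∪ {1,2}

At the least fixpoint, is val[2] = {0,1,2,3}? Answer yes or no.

no

Worklist (3 pops):
  #1 pop 0: in={} → {2,3} (was {3}); enqueue []
  #2 pop 1: in={2,3} → {2,3} (was {}); enqueue []
  #3 pop 2: in={2,3} → {1,2,3} (was {}); enqueue []

Fixpoint:
  val[0] = {2,3}
  val[1] = {2,3}
  val[2] = {1,2,3}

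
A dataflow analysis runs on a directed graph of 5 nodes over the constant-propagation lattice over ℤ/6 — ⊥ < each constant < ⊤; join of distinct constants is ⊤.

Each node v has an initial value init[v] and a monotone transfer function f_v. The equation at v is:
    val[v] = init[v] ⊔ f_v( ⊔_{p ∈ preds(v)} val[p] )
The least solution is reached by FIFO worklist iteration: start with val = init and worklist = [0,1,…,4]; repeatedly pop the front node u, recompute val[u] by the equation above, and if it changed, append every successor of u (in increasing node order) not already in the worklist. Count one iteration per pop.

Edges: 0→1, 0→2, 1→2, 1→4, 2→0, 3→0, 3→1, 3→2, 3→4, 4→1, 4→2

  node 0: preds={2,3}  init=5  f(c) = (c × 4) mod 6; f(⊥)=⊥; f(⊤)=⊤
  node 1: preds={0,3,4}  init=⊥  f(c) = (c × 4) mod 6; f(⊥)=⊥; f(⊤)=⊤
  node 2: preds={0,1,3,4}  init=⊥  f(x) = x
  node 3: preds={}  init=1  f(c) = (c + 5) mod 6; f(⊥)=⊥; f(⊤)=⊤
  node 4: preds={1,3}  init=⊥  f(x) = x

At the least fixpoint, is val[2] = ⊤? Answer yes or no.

Worklist (8 pops):
  #1 pop 0: in=1 → ⊤ (was 5); enqueue []
  #2 pop 1: in=⊤ → ⊤ (was ⊥); enqueue []
  #3 pop 2: in=⊤ → ⊤ (was ⊥); enqueue [0]
  #4 pop 3: in=⊥ → 1 (no change)
  #5 pop 4: in=⊤ → ⊤ (was ⊥); enqueue [1,2]
  #6 pop 0: in=⊤ → ⊤ (no change)
  #7 pop 1: in=⊤ → ⊤ (no change)
  #8 pop 2: in=⊤ → ⊤ (no change)

Fixpoint:
  val[0] = ⊤
  val[1] = ⊤
  val[2] = ⊤
  val[3] = 1
  val[4] = ⊤

yes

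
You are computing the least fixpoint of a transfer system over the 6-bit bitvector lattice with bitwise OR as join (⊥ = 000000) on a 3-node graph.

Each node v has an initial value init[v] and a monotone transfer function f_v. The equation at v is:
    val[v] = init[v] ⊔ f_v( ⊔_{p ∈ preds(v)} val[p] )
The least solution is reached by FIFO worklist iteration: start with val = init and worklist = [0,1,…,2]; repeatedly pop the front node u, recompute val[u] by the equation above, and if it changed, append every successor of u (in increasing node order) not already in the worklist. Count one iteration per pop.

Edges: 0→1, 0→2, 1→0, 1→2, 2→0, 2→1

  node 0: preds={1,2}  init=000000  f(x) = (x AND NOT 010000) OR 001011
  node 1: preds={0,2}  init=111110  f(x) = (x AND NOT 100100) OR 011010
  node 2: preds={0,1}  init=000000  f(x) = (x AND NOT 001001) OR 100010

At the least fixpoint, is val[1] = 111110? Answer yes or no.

Trace (5 dequeues):
  [1] u=0 | in 111110 | out 101111 | prev 000000 | push {}
  [2] u=1 | in 101111 | out 111111 | prev 111110 | push {0}
  [3] u=2 | in 111111 | out 110110 | prev 000000 | push {1}
  [4] u=0 | in 111111 | out 101111 | ==
  [5] u=1 | in 111111 | out 111111 | ==

Converged values:
  [0] 101111
  [1] 111111
  [2] 110110

no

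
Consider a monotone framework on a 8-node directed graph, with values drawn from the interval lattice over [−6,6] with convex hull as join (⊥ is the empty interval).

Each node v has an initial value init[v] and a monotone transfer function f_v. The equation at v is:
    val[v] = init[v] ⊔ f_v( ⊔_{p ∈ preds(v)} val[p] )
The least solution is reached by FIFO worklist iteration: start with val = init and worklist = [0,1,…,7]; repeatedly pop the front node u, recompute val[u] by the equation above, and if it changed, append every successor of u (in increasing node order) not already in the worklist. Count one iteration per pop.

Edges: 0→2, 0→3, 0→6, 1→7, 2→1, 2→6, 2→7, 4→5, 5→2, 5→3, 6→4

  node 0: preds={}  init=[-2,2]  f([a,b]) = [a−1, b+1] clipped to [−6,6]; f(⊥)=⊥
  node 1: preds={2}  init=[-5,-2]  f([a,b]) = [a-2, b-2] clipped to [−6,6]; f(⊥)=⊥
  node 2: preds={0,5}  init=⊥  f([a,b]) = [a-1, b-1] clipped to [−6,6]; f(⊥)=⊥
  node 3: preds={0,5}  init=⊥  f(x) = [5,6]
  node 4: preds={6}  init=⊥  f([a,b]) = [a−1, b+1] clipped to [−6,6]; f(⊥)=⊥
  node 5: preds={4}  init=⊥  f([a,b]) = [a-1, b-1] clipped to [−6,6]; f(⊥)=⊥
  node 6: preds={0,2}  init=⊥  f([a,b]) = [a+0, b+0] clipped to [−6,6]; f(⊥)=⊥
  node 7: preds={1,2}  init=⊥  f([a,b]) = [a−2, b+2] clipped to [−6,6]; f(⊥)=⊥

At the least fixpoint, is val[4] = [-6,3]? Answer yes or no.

yes

Iteration log — 21 steps:
  step 1. node 0  ⊔preds=⊥  new=[-2,2]  stable
  step 2. node 1  ⊔preds=⊥  new=[-5,-2]  stable
  step 3. node 2  ⊔preds=[-2,2]  new=[-3,1]  old=⊥  +wl: 1
  step 4. node 3  ⊔preds=[-2,2]  new=[5,6]  old=⊥  +wl: 
  step 5. node 4  ⊔preds=⊥  new=⊥  stable
  step 6. node 5  ⊔preds=⊥  new=⊥  stable
  step 7. node 6  ⊔preds=[-3,2]  new=[-3,2]  old=⊥  +wl: 4
  step 8. node 7  ⊔preds=[-5,1]  new=[-6,3]  old=⊥  +wl: 
  step 9. node 1  ⊔preds=[-3,1]  new=[-5,-1]  old=[-5,-2]  +wl: 7
  step 10. node 4  ⊔preds=[-3,2]  new=[-4,3]  old=⊥  +wl: 5
  step 11. node 7  ⊔preds=[-5,1]  new=[-6,3]  stable
  step 12. node 5  ⊔preds=[-4,3]  new=[-5,2]  old=⊥  +wl: 2,3
  step 13. node 2  ⊔preds=[-5,2]  new=[-6,1]  old=[-3,1]  +wl: 1,6,7
  step 14. node 3  ⊔preds=[-5,2]  new=[5,6]  stable
  step 15. node 1  ⊔preds=[-6,1]  new=[-6,-1]  old=[-5,-1]  +wl: 
  step 16. node 6  ⊔preds=[-6,2]  new=[-6,2]  old=[-3,2]  +wl: 4
  step 17. node 7  ⊔preds=[-6,1]  new=[-6,3]  stable
  step 18. node 4  ⊔preds=[-6,2]  new=[-6,3]  old=[-4,3]  +wl: 5
  step 19. node 5  ⊔preds=[-6,3]  new=[-6,2]  old=[-5,2]  +wl: 2,3
  step 20. node 2  ⊔preds=[-6,2]  new=[-6,1]  stable
  step 21. node 3  ⊔preds=[-6,2]  new=[5,6]  stable

Least fixpoint reached:
  node 0: [-2,2]
  node 1: [-6,-1]
  node 2: [-6,1]
  node 3: [5,6]
  node 4: [-6,3]
  node 5: [-6,2]
  node 6: [-6,2]
  node 7: [-6,3]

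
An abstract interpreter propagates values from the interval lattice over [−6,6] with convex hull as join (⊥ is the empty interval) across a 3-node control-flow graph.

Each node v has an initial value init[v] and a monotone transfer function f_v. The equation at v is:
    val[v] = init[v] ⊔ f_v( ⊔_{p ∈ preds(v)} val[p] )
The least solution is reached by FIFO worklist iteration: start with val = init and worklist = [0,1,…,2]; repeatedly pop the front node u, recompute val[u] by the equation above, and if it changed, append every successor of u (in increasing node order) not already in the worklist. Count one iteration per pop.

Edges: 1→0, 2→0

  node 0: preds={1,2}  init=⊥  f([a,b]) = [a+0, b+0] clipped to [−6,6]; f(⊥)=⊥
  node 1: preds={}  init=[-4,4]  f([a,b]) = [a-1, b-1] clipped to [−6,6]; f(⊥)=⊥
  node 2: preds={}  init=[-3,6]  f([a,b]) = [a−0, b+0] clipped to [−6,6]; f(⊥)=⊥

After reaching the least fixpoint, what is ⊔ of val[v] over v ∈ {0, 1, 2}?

Worklist (3 pops):
  #1 pop 0: in=[-4,6] → [-4,6] (was ⊥); enqueue []
  #2 pop 1: in=⊥ → [-4,4] (no change)
  #3 pop 2: in=⊥ → [-3,6] (no change)

Fixpoint:
  val[0] = [-4,6]
  val[1] = [-4,4]
  val[2] = [-3,6]

[-4,6]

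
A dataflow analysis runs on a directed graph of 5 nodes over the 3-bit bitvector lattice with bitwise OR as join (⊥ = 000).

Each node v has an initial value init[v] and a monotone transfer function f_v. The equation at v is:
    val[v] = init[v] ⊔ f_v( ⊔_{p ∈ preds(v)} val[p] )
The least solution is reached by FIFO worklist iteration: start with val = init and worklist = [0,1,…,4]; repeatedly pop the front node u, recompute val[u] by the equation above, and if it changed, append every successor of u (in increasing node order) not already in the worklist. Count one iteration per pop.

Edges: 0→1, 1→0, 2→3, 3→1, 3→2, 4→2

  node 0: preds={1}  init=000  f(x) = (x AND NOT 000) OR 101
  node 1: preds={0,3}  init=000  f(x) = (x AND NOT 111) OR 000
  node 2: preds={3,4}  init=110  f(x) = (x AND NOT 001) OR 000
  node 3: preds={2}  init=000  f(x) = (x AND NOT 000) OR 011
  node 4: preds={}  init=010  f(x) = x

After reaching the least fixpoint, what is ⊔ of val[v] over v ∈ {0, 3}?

111

Trace (7 dequeues):
  [1] u=0 | in 000 | out 101 | prev 000 | push {}
  [2] u=1 | in 101 | out 000 | ==
  [3] u=2 | in 010 | out 110 | ==
  [4] u=3 | in 110 | out 111 | prev 000 | push {1,2}
  [5] u=4 | in 000 | out 010 | ==
  [6] u=1 | in 111 | out 000 | ==
  [7] u=2 | in 111 | out 110 | ==

Converged values:
  [0] 101
  [1] 000
  [2] 110
  [3] 111
  [4] 010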